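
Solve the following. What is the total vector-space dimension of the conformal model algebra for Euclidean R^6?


The conformal model of R^6 uses Cl(7,1): the 6 Euclidean generators plus two extra orthogonal generators e+ (e+^2 = +1) and e- (e-^2 = -1), from which the null vectors e0, einf are built.
Number of generators m = 6 + 2 = 8.
dim Cl(p,q) = 2^m = 2^8 = 256


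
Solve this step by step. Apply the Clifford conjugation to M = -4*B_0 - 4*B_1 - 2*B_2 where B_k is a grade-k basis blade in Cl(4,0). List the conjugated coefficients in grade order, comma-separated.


Clifford conjugate sign for grade k: (-1)^(k(k+1)/2)
Grade 0: (-1)^(0*1/2) = (-1)^0 = 1, coeff -4 -> -4
Grade 1: (-1)^(1*2/2) = (-1)^1 = -1, coeff -4 -> 4
Grade 2: (-1)^(2*3/2) = (-1)^3 = -1, coeff -2 -> 2
Conjugated coefficients: -4, 4, 2


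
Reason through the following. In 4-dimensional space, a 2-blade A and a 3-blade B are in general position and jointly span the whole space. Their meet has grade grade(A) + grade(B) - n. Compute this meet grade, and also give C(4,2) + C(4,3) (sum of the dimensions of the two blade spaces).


Meet grade = grade(A) + grade(B) - n
= 2 + 3 - 4 = 1
C(4,2) = 6
C(4,3) = 4
dim_A + dim_B = 6 + 4 = 10


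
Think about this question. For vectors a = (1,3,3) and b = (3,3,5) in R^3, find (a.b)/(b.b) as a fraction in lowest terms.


Projection coefficient = (a . b) / (b . b)
a . b = 1*3 + 3*3 + 3*5
= 3 + 9 + 15 = 27
b . b = 3^2 + 3^2 + 5^2
= 9 + 9 + 25 = 43
Coefficient = 27/43
In lowest terms: 27/43


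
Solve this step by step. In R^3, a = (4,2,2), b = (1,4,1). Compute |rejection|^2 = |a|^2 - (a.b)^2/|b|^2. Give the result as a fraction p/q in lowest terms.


|a|^2 = 4^2 + 2^2 + 2^2 = 24
|b|^2 = 1^2 + 4^2 + 1^2 = 18
a . b = 4*1 + 2*4 + 2*1 = 14
(a.b)^2 = 14^2 = 196
|rej|^2 = 24 - 196/18
= (432 - 196)/18
= 236/18
In lowest terms: 118/9


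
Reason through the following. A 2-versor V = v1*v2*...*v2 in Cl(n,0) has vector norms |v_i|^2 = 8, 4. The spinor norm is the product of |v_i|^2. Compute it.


Spinor norm N(V) = |v1|^2 * |v2|^2 * ... * |v2|^2
= 8 * 4
Running product: 8, 32
N(V) = 32


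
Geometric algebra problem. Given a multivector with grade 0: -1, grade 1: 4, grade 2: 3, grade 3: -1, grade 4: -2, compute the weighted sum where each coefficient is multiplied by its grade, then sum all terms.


Grade-weighted sum = sum of grade_k * coefficient_k
0*(-1) = 0
1*4 = 4
2*3 = 6
3*(-1) = -3
4*(-2) = -8
Total = 0 + 4 + 6 + (-3) + (-8) = -1


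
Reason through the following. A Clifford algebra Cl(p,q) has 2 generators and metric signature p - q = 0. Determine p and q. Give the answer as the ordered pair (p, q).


We need p + q = 2 and p - q = 0.
Adding: 2p = 2 + 0 = 2, so p = 1.
Then q = 2 - 1 = 1.
(p, q) = (1, 1)


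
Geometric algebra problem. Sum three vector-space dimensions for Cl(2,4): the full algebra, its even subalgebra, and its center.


n = 2 + 4 = 6
Total dim = 2^6 = 64
Even subalgebra dim = 2^5 = 32
n is even, so center dim = 1
Sum = 64 + 32 + 1 = 97


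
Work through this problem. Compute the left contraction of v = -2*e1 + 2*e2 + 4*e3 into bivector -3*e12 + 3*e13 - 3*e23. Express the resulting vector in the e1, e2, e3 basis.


Left contraction v _| B = <vB>_1 (grade-1 part of the geometric product vB).
Using e1_|e12 = e2, e2_|e12 = -e1, e1_|e13 = e3, e3_|e13 = -e1, e2_|e23 = e3, e3_|e23 = -e2:
e1 coeff: -v2*b12 - v3*b13 = -(2)*(-3) - (4)*(3) = -6
e2 coeff: v1*b12 - v3*b23 = (-2)*(-3) - (4)*(-3) = 18
e3 coeff: v1*b13 + v2*b23 = (-2)*(3) + (2)*(-3) = -12
v _| B = -6*e1 + 18*e2 - 12*e3


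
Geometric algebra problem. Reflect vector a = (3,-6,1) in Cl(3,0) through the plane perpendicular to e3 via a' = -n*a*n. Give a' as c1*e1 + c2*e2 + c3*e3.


Reflection formula: a' = -n*a*n, with n = e3 (unit vector, n^2 = 1).
For reflection through hyperplane perp to e3:
The component along e3 flips sign, others stay.
a = (3, -6, 1)
a' = (3, -6, -1)
a' = 3*e1 - 6*e2 - 1*e3


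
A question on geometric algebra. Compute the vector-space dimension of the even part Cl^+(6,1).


Even subalgebra dimension = 2^(n-1)
n = 6 + 1 = 7
2^(7 - 1) = 2^6 = 64
Verification: sum of C(7,k) for even k = 1 + 21 + 35 + 7 = 64
Result = 64


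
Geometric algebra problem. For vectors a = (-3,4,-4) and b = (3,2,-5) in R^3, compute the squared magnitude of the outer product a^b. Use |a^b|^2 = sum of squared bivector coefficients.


a wedge b = (a1*b2 - a2*b1)*e12 + (a1*b3 - a3*b1)*e13 + (a2*b3 - a3*b2)*e23
e12 coeff: (-3)*2 - 4*3 = -6 - 12 = -18
e13 coeff: (-3)*(-5) - (-4)*3 = 15 - (-12) = 27
e23 coeff: 4*(-5) - (-4)*2 = -20 - (-8) = -12
|a wedge b|^2 = (-18)^2 + 27^2 + (-12)^2
= 324 + 729 + 144
= 1197


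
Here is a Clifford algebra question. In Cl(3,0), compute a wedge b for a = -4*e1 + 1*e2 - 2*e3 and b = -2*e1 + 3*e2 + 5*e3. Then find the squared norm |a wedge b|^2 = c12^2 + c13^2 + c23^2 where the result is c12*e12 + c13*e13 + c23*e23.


a wedge b = (a1*b2 - a2*b1)*e12 + (a1*b3 - a3*b1)*e13 + (a2*b3 - a3*b2)*e23
e12 coeff: (-4)*3 - 1*(-2) = -12 - (-2) = -10
e13 coeff: (-4)*5 - (-2)*(-2) = -20 - 4 = -24
e23 coeff: 1*5 - (-2)*3 = 5 - (-6) = 11
|a wedge b|^2 = (-10)^2 + (-24)^2 + 11^2
= 100 + 576 + 121
= 797


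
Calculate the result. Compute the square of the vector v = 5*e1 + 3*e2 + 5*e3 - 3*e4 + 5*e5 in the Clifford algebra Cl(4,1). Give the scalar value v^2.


v^2 = sum of c_i^2 * e_i^2
Positive signature terms (e_i^2 = +1): 5^2 + 3^2 + 5^2 + (-3)^2 = 68
Negative signature terms (e_j^2 = -1): 5^2 = 25
v^2 = 68 - 25 = 43


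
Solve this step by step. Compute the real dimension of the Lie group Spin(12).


Spin(n) double-covers SO(n); both have Lie algebra so(n) of dimension n(n-1)/2.
n = 12
n(n-1) = 12 * 11 = 132
dim Spin(12) = 132/2 = 66


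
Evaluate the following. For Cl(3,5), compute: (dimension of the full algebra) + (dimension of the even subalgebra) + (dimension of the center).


n = 3 + 5 = 8
Total dim = 2^8 = 256
Even subalgebra dim = 2^7 = 128
n is even, so center dim = 1
Sum = 256 + 128 + 1 = 385


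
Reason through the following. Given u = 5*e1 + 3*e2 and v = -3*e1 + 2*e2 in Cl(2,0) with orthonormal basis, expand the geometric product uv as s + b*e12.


Expand: (5*e1 + 3*e2)(-3*e1 + 2*e2)
= 5*(-3)*e1e1 + 5*2*e1e2 + 3*(-3)*e2e1 + 3*2*e2e2
Using e1^2 = e2^2 = 1, e2e1 = -e1e2:
Scalar part s = 5*(-3) + 3*2 = -15 + 6 = -9
Bivector part b = 5*2 - 3*(-3) = 10 - (-9) = 19
uv = -9 + 19*e12


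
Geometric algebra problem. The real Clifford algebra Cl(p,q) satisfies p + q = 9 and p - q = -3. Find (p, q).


We need p + q = 9 and p - q = -3.
Adding: 2p = 9 + (-3) = 6, so p = 3.
Then q = 9 - 3 = 6.
(p, q) = (3, 6)


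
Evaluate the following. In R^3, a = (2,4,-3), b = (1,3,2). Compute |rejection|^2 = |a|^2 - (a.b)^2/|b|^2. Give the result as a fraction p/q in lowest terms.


|a|^2 = 2^2 + 4^2 + (-3)^2 = 29
|b|^2 = 1^2 + 3^2 + 2^2 = 14
a . b = 2*1 + 4*3 + (-3)*2 = 8
(a.b)^2 = 8^2 = 64
|rej|^2 = 29 - 64/14
= (406 - 64)/14
= 342/14
In lowest terms: 171/7


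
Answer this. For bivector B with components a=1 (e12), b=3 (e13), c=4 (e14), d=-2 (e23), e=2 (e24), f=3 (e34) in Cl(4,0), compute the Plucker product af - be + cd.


Plucker relation: af - be + cd
a*f = 1*3 = 3
b*e = 3*2 = 6
c*d = 4*(-2) = -8
af - be + cd = 3 - 6 + (-8)
= -11


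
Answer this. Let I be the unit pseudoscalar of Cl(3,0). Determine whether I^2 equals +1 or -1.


The pseudoscalar I = e1...e_n (product of all n generators) of Cl(p,q) satisfies I^2 = (-1)^(q + n(n-1)/2).
p = 3, q = 0, n = p + q = 3
n(n-1)/2 = 3 * 2 / 2 = 3
Exponent = q + n(n-1)/2 = 0 + 3 = 3
I^2 = (-1)^3 = -1


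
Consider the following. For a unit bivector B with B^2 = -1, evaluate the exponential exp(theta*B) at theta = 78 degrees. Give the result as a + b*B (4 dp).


For a unit bivector B with B^2 = -1, the exponential series gives
e^(theta*B) = cos(theta) + sin(theta)*B (the GA analogue of Euler's formula).
theta = 78 degrees = 1.361357 rad
cos(78 deg) = 0.2079
sin(78 deg) = 0.9781
exp(theta*B) = 0.2079 + 0.9781*B


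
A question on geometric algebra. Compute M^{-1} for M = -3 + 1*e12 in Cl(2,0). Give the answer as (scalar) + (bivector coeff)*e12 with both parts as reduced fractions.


M = -3 + 1*e12, where e12^2 = -1.
Since M commutes with its reverse ~M = a - b*e12, M * ~M = a^2 - b^2*e12^2 = a^2 + b^2.
So M^{-1} = ~M / (a^2 + b^2) = (a - b*e12)/(a^2 + b^2).
a^2 + b^2 = 9 + 1 = 10
Scalar part = -3/10 = -3/10
Bivector coeff = -1/10 = -1/10
M^{-1} = -3/10 - 1/10*e12


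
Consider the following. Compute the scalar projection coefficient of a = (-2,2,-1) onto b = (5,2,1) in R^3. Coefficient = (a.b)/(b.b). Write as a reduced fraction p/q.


Projection coefficient = (a . b) / (b . b)
a . b = (-2)*5 + 2*2 + (-1)*1
= -10 + 4 + (-1) = -7
b . b = 5^2 + 2^2 + 1^2
= 25 + 4 + 1 = 30
Coefficient = -7/30
In lowest terms: -7/30


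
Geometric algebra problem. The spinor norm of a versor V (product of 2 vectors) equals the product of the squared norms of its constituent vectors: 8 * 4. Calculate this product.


Spinor norm N(V) = |v1|^2 * |v2|^2 * ... * |v2|^2
= 8 * 4
Running product: 8, 32
N(V) = 32


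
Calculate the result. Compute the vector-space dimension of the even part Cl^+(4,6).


Even subalgebra dimension = 2^(n-1)
n = 4 + 6 = 10
2^(10 - 1) = 2^9 = 512
Verification: sum of C(10,k) for even k = 1 + 45 + 210 + 210 + 45 + 1 = 512
Result = 512


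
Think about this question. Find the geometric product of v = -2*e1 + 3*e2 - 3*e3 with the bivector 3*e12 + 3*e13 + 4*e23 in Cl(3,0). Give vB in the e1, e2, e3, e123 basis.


vB has grade-1 (vector) and grade-3 (trivector) parts: vB = (v _| B) + (v ^ B).
Vector part <vB>_1:
  e1: -v2*b12 - v3*b13 = -(3)*(3) - (-3)*(3) = 0
  e2: v1*b12 - v3*b23 = (-2)*(3) - (-3)*(4) = 6
  e3: v1*b13 + v2*b23 = (-2)*(3) + (3)*(4) = 6
Trivector part <vB>_3:
  e123: v1*b23 - v2*b13 + v3*b12 = (-2)*(4) - (3)*(3) + (-3)*(3) = -26
vB = 0*e1 + 6*e2 + 6*e3 - 26*e123


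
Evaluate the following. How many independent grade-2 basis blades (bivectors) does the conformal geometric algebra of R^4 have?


The conformal model of R^4 uses Cl(5,1) with m = 4 + 2 = 6 generators.
Number of grade-2 blades = C(m, 2) = C(6, 2)
= 6*5/2 = 15


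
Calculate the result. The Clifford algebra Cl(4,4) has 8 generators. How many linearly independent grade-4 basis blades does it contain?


Number of grade-k basis blades in Cl(p,q) with n = p + q is C(n, k).
n = 4 + 4 = 8
C(8, 4) = 8! / (4! * 4!)
= 40320 / (24 * 24)
= 70


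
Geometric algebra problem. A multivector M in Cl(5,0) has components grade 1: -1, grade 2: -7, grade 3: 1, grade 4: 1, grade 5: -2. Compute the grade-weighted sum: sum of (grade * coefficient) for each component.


Grade-weighted sum = sum of grade_k * coefficient_k
1*(-1) = -1
2*(-7) = -14
3*1 = 3
4*1 = 4
5*(-2) = -10
Total = -1 + (-14) + 3 + 4 + (-10) = -18


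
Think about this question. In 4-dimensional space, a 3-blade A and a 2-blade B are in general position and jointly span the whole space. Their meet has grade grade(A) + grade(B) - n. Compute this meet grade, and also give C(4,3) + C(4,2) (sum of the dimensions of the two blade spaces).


Meet grade = grade(A) + grade(B) - n
= 3 + 2 - 4 = 1
C(4,3) = 4
C(4,2) = 6
dim_A + dim_B = 4 + 6 = 10


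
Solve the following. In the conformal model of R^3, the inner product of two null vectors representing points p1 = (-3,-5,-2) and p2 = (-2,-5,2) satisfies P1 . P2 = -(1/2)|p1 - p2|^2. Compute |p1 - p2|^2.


p1 - p2 = (-1, 0, -4)
|p1 - p2|^2 = (-1)^2 + 0^2 + (-4)^2
= 1 + 0 + 16
= 17


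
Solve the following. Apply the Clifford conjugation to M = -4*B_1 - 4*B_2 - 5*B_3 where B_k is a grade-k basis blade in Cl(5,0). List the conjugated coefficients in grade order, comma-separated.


Clifford conjugate sign for grade k: (-1)^(k(k+1)/2)
Grade 1: (-1)^(1*2/2) = (-1)^1 = -1, coeff -4 -> 4
Grade 2: (-1)^(2*3/2) = (-1)^3 = -1, coeff -4 -> 4
Grade 3: (-1)^(3*4/2) = (-1)^6 = 1, coeff -5 -> -5
Conjugated coefficients: 4, 4, -5


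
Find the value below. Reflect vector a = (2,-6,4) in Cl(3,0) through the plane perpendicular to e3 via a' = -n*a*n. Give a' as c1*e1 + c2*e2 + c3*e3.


Reflection formula: a' = -n*a*n, with n = e3 (unit vector, n^2 = 1).
For reflection through hyperplane perp to e3:
The component along e3 flips sign, others stay.
a = (2, -6, 4)
a' = (2, -6, -4)
a' = 2*e1 - 6*e2 - 4*e3


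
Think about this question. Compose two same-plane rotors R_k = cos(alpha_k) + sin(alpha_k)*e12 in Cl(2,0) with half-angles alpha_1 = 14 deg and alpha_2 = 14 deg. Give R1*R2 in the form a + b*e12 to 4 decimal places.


Same-plane rotors commute and their half-angles add:
R1*R2 = cos(a1 + a2) + sin(a1 + a2)*e12.
a1 + a2 = 14 + 14 = 28 deg
cos(28 deg) = 0.8829
sin(28 deg) = 0.4695
R1*R2 = 0.8829 + 0.4695*e12


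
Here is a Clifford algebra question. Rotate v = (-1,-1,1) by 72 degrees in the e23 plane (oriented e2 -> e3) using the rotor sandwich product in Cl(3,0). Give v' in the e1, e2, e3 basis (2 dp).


Rotor R = cos(36deg) - sin(36deg)*e23
Rotation angle theta = 2 * 36 = 72 degrees in the e23 plane (e2 -> e3).
The component perpendicular to the plane (e1) is invariant: v'_1 = v1 = -1.00
cos(72deg) = 0.3090, sin(72deg) = 0.9511
v'_2 = v2*cos(theta) - v3*sin(theta) = -1*0.3090 - 1*0.9511 = -1.26
v'_3 = v2*sin(theta) + v3*cos(theta) = -1*0.9511 + 1*0.3090 = -0.64
v' = -1.00*e1 - 1.26*e2 - 0.64*e3


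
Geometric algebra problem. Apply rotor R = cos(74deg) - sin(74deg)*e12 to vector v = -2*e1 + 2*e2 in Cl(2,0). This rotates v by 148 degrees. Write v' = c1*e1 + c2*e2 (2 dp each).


Rotor R = cos(74deg) - sin(74deg)*e12
Rotation angle theta = 2 * 74 = 148 degrees
v' = R*v*~R rotates v by theta.
cos(148deg) = -0.8480, sin(148deg) = 0.5299
v'_1 = -2*cos(148deg) - 2*sin(148deg)
= -2*(-0.8480) - 2*0.5299
= 0.64
v'_2 = -2*sin(148deg) + 2*cos(148deg)
= -2*0.5299 + 2*(-0.8480)
= -2.76
v' = 0.64*e1 - 2.76*e2


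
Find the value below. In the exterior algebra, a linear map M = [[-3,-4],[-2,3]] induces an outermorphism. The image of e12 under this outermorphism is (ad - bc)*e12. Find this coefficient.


The outermorphism of a linear map f sends e1^e2 to f(e1)^f(e2).
f(e1) = -3*e1 - 2*e2
f(e2) = -4*e1 + 3*e2
f(e1) ^ f(e2) = (-3*e1 - 2*e2) ^ (-4*e1 + 3*e2)
= (-3)*3*e12 + (-2)*(-4)*e21
= (-9 - 8)*e12
= -17*e12
Coefficient = -17


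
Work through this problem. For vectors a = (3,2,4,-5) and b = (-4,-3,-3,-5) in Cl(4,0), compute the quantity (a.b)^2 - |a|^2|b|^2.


a . b = 3*(-4) + 2*(-3) + 4*(-3) + (-5)*(-5)
= -12 + (-6) + (-12) + 25 = -5
|a|^2 = 3^2 + 2^2 + 4^2 + (-5)^2 = 54
|b|^2 = (-4)^2 + (-3)^2 + (-3)^2 + (-5)^2 = 59
(a.b)^2 = (-5)^2 = 25
|a|^2 * |b|^2 = 54 * 59 = 3186
Result = 25 - 3186 = -3161


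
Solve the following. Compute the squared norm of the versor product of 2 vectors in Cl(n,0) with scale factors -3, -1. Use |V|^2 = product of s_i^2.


Each vector v_i has |v_i|^2 = s_i^2
Squared scales: (-3)^2 = 9, (-1)^2 = 1
|V|^2 = 9 * 1
= 9


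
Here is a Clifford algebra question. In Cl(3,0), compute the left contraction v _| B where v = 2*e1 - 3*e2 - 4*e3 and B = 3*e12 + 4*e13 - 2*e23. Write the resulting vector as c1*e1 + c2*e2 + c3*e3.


Left contraction v _| B = <vB>_1 (grade-1 part of the geometric product vB).
Using e1_|e12 = e2, e2_|e12 = -e1, e1_|e13 = e3, e3_|e13 = -e1, e2_|e23 = e3, e3_|e23 = -e2:
e1 coeff: -v2*b12 - v3*b13 = -(-3)*(3) - (-4)*(4) = 25
e2 coeff: v1*b12 - v3*b23 = (2)*(3) - (-4)*(-2) = -2
e3 coeff: v1*b13 + v2*b23 = (2)*(4) + (-3)*(-2) = 14
v _| B = 25*e1 - 2*e2 + 14*e3


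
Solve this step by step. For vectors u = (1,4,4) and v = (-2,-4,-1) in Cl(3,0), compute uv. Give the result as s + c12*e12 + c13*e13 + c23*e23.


In Cl(3,0): e_i^2 = 1, e_ie_j = -e_je_i for i != j.
Scalar part = u . v = 1*(-2) + 4*(-4) + 4*(-1)
= -2 + (-16) + (-4) = -22
e12 coeff = 1*(-4) - 4*(-2) = -4 - (-8) = 4
e13 coeff = 1*(-1) - 4*(-2) = -1 - (-8) = 7
e23 coeff = 4*(-1) - 4*(-4) = -4 - (-16) = 12
uv = -22 + 4*e12 + 7*e13 + 12*e23


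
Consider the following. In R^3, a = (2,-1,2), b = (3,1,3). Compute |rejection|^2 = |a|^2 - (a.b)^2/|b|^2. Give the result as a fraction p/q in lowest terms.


|a|^2 = 2^2 + (-1)^2 + 2^2 = 9
|b|^2 = 3^2 + 1^2 + 3^2 = 19
a . b = 2*3 + (-1)*1 + 2*3 = 11
(a.b)^2 = 11^2 = 121
|rej|^2 = 9 - 121/19
= (171 - 121)/19
= 50/19
In lowest terms: 50/19


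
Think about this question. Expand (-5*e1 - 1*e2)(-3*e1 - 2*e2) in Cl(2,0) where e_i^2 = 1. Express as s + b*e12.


Expand: (-5*e1 - 1*e2)(-3*e1 - 2*e2)
= (-5)*(-3)*e1e1 + (-5)*(-2)*e1e2 + (-1)*(-3)*e2e1 + (-1)*(-2)*e2e2
Using e1^2 = e2^2 = 1, e2e1 = -e1e2:
Scalar part s = (-5)*(-3) + (-1)*(-2) = 15 + 2 = 17
Bivector part b = (-5)*(-2) - (-1)*(-3) = 10 - 3 = 7
uv = 17 + 7*e12


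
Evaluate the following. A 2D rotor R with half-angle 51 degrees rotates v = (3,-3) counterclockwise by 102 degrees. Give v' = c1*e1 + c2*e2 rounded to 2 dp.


Rotor R = cos(51deg) - sin(51deg)*e12
Rotation angle theta = 2 * 51 = 102 degrees
v' = R*v*~R rotates v by theta.
cos(102deg) = -0.2079, sin(102deg) = 0.9781
v'_1 = 3*cos(102deg) - (-3)*sin(102deg)
= 3*(-0.2079) - (-3)*0.9781
= 2.31
v'_2 = 3*sin(102deg) + (-3)*cos(102deg)
= 3*0.9781 + (-3)*(-0.2079)
= 3.56
v' = 2.31*e1 + 3.56*e2


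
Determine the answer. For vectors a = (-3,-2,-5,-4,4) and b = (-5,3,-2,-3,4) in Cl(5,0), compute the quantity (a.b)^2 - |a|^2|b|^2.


a . b = (-3)*(-5) + (-2)*3 + (-5)*(-2) + (-4)*(-3) + 4*4
= 15 + (-6) + 10 + 12 + 16 = 47
|a|^2 = (-3)^2 + (-2)^2 + (-5)^2 + (-4)^2 + 4^2 = 70
|b|^2 = (-5)^2 + 3^2 + (-2)^2 + (-3)^2 + 4^2 = 63
(a.b)^2 = 47^2 = 2209
|a|^2 * |b|^2 = 70 * 63 = 4410
Result = 2209 - 4410 = -2201


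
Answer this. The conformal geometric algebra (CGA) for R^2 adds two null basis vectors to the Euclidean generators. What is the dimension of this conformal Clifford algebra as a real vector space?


The conformal model of R^2 uses Cl(3,1): the 2 Euclidean generators plus two extra orthogonal generators e+ (e+^2 = +1) and e- (e-^2 = -1), from which the null vectors e0, einf are built.
Number of generators m = 2 + 2 = 4.
dim Cl(p,q) = 2^m = 2^4 = 16


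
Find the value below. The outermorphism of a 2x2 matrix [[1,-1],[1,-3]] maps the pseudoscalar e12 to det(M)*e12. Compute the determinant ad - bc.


The outermorphism of a linear map f sends e1^e2 to f(e1)^f(e2).
f(e1) = 1*e1 + 1*e2
f(e2) = -1*e1 - 3*e2
f(e1) ^ f(e2) = (1*e1 + 1*e2) ^ (-1*e1 - 3*e2)
= 1*(-3)*e12 + 1*(-1)*e21
= (-3 - (-1))*e12
= -2*e12
Coefficient = -2


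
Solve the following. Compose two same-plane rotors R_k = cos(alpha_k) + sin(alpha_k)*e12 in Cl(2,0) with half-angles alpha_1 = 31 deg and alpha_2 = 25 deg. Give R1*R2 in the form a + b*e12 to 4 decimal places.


Same-plane rotors commute and their half-angles add:
R1*R2 = cos(a1 + a2) + sin(a1 + a2)*e12.
a1 + a2 = 31 + 25 = 56 deg
cos(56 deg) = 0.5592
sin(56 deg) = 0.8290
R1*R2 = 0.5592 + 0.8290*e12


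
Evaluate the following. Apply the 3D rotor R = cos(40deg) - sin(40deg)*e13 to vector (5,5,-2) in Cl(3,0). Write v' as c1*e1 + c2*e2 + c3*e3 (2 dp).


Rotor R = cos(40deg) - sin(40deg)*e13
Rotation angle theta = 2 * 40 = 80 degrees in the e13 plane (e1 -> e3).
The component perpendicular to the plane (e2) is invariant: v'_2 = v2 = 5.00
cos(80deg) = 0.1736, sin(80deg) = 0.9848
v'_1 = v1*cos(theta) - v3*sin(theta) = 5*0.1736 - (-2)*0.9848 = 2.84
v'_3 = v1*sin(theta) + v3*cos(theta) = 5*0.9848 + (-2)*0.1736 = 4.58
v' = 2.84*e1 + 5.00*e2 + 4.58*e3


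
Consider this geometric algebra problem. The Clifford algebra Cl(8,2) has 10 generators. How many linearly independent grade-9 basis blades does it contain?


Number of grade-k basis blades in Cl(p,q) with n = p + q is C(n, k).
n = 8 + 2 = 10
C(10, 9) = 10! / (9! * 1!)
= 3628800 / (362880 * 1)
= 10


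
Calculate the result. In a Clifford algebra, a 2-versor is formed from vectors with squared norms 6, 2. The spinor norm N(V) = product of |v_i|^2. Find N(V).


Spinor norm N(V) = |v1|^2 * |v2|^2 * ... * |v2|^2
= 6 * 2
Running product: 6, 12
N(V) = 12


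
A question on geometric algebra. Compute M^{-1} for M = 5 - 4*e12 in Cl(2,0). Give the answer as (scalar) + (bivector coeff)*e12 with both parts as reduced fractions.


M = 5 - 4*e12, where e12^2 = -1.
Since M commutes with its reverse ~M = a - b*e12, M * ~M = a^2 - b^2*e12^2 = a^2 + b^2.
So M^{-1} = ~M / (a^2 + b^2) = (a - b*e12)/(a^2 + b^2).
a^2 + b^2 = 25 + 16 = 41
Scalar part = 5/41 = 5/41
Bivector coeff = 4/41 = 4/41
M^{-1} = 5/41 + 4/41*e12


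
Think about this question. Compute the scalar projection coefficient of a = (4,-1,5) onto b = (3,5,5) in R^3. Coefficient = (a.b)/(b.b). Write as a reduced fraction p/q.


Projection coefficient = (a . b) / (b . b)
a . b = 4*3 + (-1)*5 + 5*5
= 12 + (-5) + 25 = 32
b . b = 3^2 + 5^2 + 5^2
= 9 + 25 + 25 = 59
Coefficient = 32/59
In lowest terms: 32/59


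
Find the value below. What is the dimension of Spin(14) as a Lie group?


Spin(n) double-covers SO(n); both have Lie algebra so(n) of dimension n(n-1)/2.
n = 14
n(n-1) = 14 * 13 = 182
dim Spin(14) = 182/2 = 91


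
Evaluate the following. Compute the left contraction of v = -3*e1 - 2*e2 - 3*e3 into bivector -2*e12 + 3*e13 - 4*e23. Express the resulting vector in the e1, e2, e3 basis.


Left contraction v _| B = <vB>_1 (grade-1 part of the geometric product vB).
Using e1_|e12 = e2, e2_|e12 = -e1, e1_|e13 = e3, e3_|e13 = -e1, e2_|e23 = e3, e3_|e23 = -e2:
e1 coeff: -v2*b12 - v3*b13 = -(-2)*(-2) - (-3)*(3) = 5
e2 coeff: v1*b12 - v3*b23 = (-3)*(-2) - (-3)*(-4) = -6
e3 coeff: v1*b13 + v2*b23 = (-3)*(3) + (-2)*(-4) = -1
v _| B = 5*e1 - 6*e2 - 1*e3


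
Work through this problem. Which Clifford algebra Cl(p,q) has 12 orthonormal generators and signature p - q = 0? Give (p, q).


We need p + q = 12 and p - q = 0.
Adding: 2p = 12 + 0 = 12, so p = 6.
Then q = 12 - 6 = 6.
(p, q) = (6, 6)


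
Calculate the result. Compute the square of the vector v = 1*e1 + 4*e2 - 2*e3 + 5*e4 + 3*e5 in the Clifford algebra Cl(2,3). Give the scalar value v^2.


v^2 = sum of c_i^2 * e_i^2
Positive signature terms (e_i^2 = +1): 1^2 + 4^2 = 17
Negative signature terms (e_j^2 = -1): (-2)^2 + 5^2 + 3^2 = 38
v^2 = 17 - 38 = -21


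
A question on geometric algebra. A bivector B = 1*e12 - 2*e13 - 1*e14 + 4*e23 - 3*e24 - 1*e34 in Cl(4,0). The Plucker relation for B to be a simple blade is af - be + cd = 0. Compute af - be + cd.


Plucker relation: af - be + cd
a*f = 1*(-1) = -1
b*e = (-2)*(-3) = 6
c*d = (-1)*4 = -4
af - be + cd = -1 - 6 + (-4)
= -11


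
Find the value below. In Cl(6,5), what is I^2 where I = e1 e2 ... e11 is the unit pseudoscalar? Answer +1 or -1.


The pseudoscalar I = e1...e_n (product of all n generators) of Cl(p,q) satisfies I^2 = (-1)^(q + n(n-1)/2).
p = 6, q = 5, n = p + q = 11
n(n-1)/2 = 11 * 10 / 2 = 55
Exponent = q + n(n-1)/2 = 5 + 55 = 60
I^2 = (-1)^60 = +1


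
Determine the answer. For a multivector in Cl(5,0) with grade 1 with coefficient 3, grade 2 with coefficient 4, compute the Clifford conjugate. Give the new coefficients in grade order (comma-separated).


Clifford conjugate sign for grade k: (-1)^(k(k+1)/2)
Grade 1: (-1)^(1*2/2) = (-1)^1 = -1, coeff 3 -> -3
Grade 2: (-1)^(2*3/2) = (-1)^3 = -1, coeff 4 -> -4
Conjugated coefficients: -3, -4


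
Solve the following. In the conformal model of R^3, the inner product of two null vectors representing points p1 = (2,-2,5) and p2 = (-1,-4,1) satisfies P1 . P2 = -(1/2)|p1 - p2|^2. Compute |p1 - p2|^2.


p1 - p2 = (3, 2, 4)
|p1 - p2|^2 = 3^2 + 2^2 + 4^2
= 9 + 4 + 16
= 29


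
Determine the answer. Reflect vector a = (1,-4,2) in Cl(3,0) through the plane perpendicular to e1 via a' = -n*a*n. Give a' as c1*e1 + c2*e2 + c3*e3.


Reflection formula: a' = -n*a*n, with n = e1 (unit vector, n^2 = 1).
For reflection through hyperplane perp to e1:
The component along e1 flips sign, others stay.
a = (1, -4, 2)
a' = (-1, -4, 2)
a' = -1*e1 - 4*e2 + 2*e3


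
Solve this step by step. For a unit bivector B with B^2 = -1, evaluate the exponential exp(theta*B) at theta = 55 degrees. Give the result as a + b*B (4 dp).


For a unit bivector B with B^2 = -1, the exponential series gives
e^(theta*B) = cos(theta) + sin(theta)*B (the GA analogue of Euler's formula).
theta = 55 degrees = 0.959931 rad
cos(55 deg) = 0.5736
sin(55 deg) = 0.8192
exp(theta*B) = 0.5736 + 0.8192*B


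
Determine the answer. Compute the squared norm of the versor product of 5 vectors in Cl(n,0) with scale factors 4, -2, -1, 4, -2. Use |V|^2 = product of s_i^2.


Each vector v_i has |v_i|^2 = s_i^2
Squared scales: 4^2 = 16, (-2)^2 = 4, (-1)^2 = 1, 4^2 = 16, (-2)^2 = 4
|V|^2 = 16 * 4 * 1 * 16 * 4
= 4096


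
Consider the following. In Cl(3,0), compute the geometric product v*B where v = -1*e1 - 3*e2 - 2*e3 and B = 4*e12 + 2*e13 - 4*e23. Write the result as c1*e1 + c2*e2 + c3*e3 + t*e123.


vB has grade-1 (vector) and grade-3 (trivector) parts: vB = (v _| B) + (v ^ B).
Vector part <vB>_1:
  e1: -v2*b12 - v3*b13 = -(-3)*(4) - (-2)*(2) = 16
  e2: v1*b12 - v3*b23 = (-1)*(4) - (-2)*(-4) = -12
  e3: v1*b13 + v2*b23 = (-1)*(2) + (-3)*(-4) = 10
Trivector part <vB>_3:
  e123: v1*b23 - v2*b13 + v3*b12 = (-1)*(-4) - (-3)*(2) + (-2)*(4) = 2
vB = 16*e1 - 12*e2 + 10*e3 + 2*e123


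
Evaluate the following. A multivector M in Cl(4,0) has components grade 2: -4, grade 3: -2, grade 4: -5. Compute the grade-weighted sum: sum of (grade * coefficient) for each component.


Grade-weighted sum = sum of grade_k * coefficient_k
2*(-4) = -8
3*(-2) = -6
4*(-5) = -20
Total = -8 + (-6) + (-20) = -34


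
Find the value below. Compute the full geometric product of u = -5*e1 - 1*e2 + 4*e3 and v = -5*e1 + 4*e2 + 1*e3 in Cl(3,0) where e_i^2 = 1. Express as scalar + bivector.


In Cl(3,0): e_i^2 = 1, e_ie_j = -e_je_i for i != j.
Scalar part = u . v = (-5)*(-5) + (-1)*4 + 4*1
= 25 + (-4) + 4 = 25
e12 coeff = (-5)*4 - (-1)*(-5) = -20 - 5 = -25
e13 coeff = (-5)*1 - 4*(-5) = -5 - (-20) = 15
e23 coeff = (-1)*1 - 4*4 = -1 - 16 = -17
uv = 25 - 25*e12 + 15*e13 - 17*e23


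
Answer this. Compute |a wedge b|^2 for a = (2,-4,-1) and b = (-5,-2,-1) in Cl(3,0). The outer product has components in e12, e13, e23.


a wedge b = (a1*b2 - a2*b1)*e12 + (a1*b3 - a3*b1)*e13 + (a2*b3 - a3*b2)*e23
e12 coeff: 2*(-2) - (-4)*(-5) = -4 - 20 = -24
e13 coeff: 2*(-1) - (-1)*(-5) = -2 - 5 = -7
e23 coeff: (-4)*(-1) - (-1)*(-2) = 4 - 2 = 2
|a wedge b|^2 = (-24)^2 + (-7)^2 + 2^2
= 576 + 49 + 4
= 629


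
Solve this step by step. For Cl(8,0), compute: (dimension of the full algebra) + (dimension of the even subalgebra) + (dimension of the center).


n = 8 + 0 = 8
Total dim = 2^8 = 256
Even subalgebra dim = 2^7 = 128
n is even, so center dim = 1
Sum = 256 + 128 + 1 = 385


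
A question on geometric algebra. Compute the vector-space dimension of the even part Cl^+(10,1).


Even subalgebra dimension = 2^(n-1)
n = 10 + 1 = 11
2^(11 - 1) = 2^10 = 1024
Verification: sum of C(11,k) for even k = 1 + 55 + 330 + 462 + 165 + 11 = 1024
Result = 1024


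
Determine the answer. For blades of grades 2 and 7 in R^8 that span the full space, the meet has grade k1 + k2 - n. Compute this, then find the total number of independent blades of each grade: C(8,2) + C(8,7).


Meet grade = grade(A) + grade(B) - n
= 2 + 7 - 8 = 1
C(8,2) = 28
C(8,7) = 8
dim_A + dim_B = 28 + 8 = 36


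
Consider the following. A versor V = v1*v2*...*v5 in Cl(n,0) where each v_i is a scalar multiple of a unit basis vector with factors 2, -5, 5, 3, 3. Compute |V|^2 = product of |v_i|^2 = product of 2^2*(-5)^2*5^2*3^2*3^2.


Each vector v_i has |v_i|^2 = s_i^2
Squared scales: 2^2 = 4, (-5)^2 = 25, 5^2 = 25, 3^2 = 9, 3^2 = 9
|V|^2 = 4 * 25 * 25 * 9 * 9
= 202500


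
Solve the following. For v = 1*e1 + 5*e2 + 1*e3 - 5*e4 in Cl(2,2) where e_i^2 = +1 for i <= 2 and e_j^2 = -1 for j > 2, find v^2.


v^2 = sum of c_i^2 * e_i^2
Positive signature terms (e_i^2 = +1): 1^2 + 5^2 = 26
Negative signature terms (e_j^2 = -1): 1^2 + (-5)^2 = 26
v^2 = 26 - 26 = 0


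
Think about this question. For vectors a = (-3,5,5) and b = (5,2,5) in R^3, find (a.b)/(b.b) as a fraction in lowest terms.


Projection coefficient = (a . b) / (b . b)
a . b = (-3)*5 + 5*2 + 5*5
= -15 + 10 + 25 = 20
b . b = 5^2 + 2^2 + 5^2
= 25 + 4 + 25 = 54
Coefficient = 20/54
In lowest terms: 10/27


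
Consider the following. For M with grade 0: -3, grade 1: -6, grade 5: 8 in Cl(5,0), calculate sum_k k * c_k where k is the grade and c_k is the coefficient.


Grade-weighted sum = sum of grade_k * coefficient_k
0*(-3) = 0
1*(-6) = -6
5*8 = 40
Total = 0 + (-6) + 40 = 34


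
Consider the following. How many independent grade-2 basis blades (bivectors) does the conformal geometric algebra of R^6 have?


The conformal model of R^6 uses Cl(7,1) with m = 6 + 2 = 8 generators.
Number of grade-2 blades = C(m, 2) = C(8, 2)
= 8*7/2 = 28


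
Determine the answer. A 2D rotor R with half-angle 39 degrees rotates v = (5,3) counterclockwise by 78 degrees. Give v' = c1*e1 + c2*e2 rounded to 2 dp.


Rotor R = cos(39deg) - sin(39deg)*e12
Rotation angle theta = 2 * 39 = 78 degrees
v' = R*v*~R rotates v by theta.
cos(78deg) = 0.2079, sin(78deg) = 0.9781
v'_1 = 5*cos(78deg) - 3*sin(78deg)
= 5*0.2079 - 3*0.9781
= -1.89
v'_2 = 5*sin(78deg) + 3*cos(78deg)
= 5*0.9781 + 3*0.2079
= 5.51
v' = -1.89*e1 + 5.51*e2


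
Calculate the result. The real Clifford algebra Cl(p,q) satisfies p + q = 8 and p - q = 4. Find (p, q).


We need p + q = 8 and p - q = 4.
Adding: 2p = 8 + 4 = 12, so p = 6.
Then q = 8 - 6 = 2.
(p, q) = (6, 2)


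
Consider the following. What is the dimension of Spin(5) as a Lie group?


Spin(n) double-covers SO(n); both have Lie algebra so(n) of dimension n(n-1)/2.
n = 5
n(n-1) = 5 * 4 = 20
dim Spin(5) = 20/2 = 10


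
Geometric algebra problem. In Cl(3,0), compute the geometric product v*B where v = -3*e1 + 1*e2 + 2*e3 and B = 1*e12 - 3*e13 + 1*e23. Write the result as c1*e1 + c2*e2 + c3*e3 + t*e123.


vB has grade-1 (vector) and grade-3 (trivector) parts: vB = (v _| B) + (v ^ B).
Vector part <vB>_1:
  e1: -v2*b12 - v3*b13 = -(1)*(1) - (2)*(-3) = 5
  e2: v1*b12 - v3*b23 = (-3)*(1) - (2)*(1) = -5
  e3: v1*b13 + v2*b23 = (-3)*(-3) + (1)*(1) = 10
Trivector part <vB>_3:
  e123: v1*b23 - v2*b13 + v3*b12 = (-3)*(1) - (1)*(-3) + (2)*(1) = 2
vB = 5*e1 - 5*e2 + 10*e3 + 2*e123


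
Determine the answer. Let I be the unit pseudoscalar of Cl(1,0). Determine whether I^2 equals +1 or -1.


The pseudoscalar I = e1...e_n (product of all n generators) of Cl(p,q) satisfies I^2 = (-1)^(q + n(n-1)/2).
p = 1, q = 0, n = p + q = 1
n(n-1)/2 = 1 * 0 / 2 = 0
Exponent = q + n(n-1)/2 = 0 + 0 = 0
I^2 = (-1)^0 = +1


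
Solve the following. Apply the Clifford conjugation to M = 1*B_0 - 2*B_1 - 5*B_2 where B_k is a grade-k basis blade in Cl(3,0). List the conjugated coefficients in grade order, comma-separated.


Clifford conjugate sign for grade k: (-1)^(k(k+1)/2)
Grade 0: (-1)^(0*1/2) = (-1)^0 = 1, coeff 1 -> 1
Grade 1: (-1)^(1*2/2) = (-1)^1 = -1, coeff -2 -> 2
Grade 2: (-1)^(2*3/2) = (-1)^3 = -1, coeff -5 -> 5
Conjugated coefficients: 1, 2, 5


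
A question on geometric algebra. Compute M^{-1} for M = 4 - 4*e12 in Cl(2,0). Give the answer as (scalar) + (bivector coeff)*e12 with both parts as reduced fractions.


M = 4 - 4*e12, where e12^2 = -1.
Since M commutes with its reverse ~M = a - b*e12, M * ~M = a^2 - b^2*e12^2 = a^2 + b^2.
So M^{-1} = ~M / (a^2 + b^2) = (a - b*e12)/(a^2 + b^2).
a^2 + b^2 = 16 + 16 = 32
Scalar part = 4/32 = 1/8
Bivector coeff = 4/32 = 1/8
M^{-1} = 1/8 + 1/8*e12


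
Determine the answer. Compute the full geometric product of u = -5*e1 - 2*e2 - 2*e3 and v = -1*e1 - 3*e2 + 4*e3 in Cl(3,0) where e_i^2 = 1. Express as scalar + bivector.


In Cl(3,0): e_i^2 = 1, e_ie_j = -e_je_i for i != j.
Scalar part = u . v = (-5)*(-1) + (-2)*(-3) + (-2)*4
= 5 + 6 + (-8) = 3
e12 coeff = (-5)*(-3) - (-2)*(-1) = 15 - 2 = 13
e13 coeff = (-5)*4 - (-2)*(-1) = -20 - 2 = -22
e23 coeff = (-2)*4 - (-2)*(-3) = -8 - 6 = -14
uv = 3 + 13*e12 - 22*e13 - 14*e23


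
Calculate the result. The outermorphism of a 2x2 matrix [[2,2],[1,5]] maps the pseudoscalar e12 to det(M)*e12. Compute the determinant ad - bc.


The outermorphism of a linear map f sends e1^e2 to f(e1)^f(e2).
f(e1) = 2*e1 + 1*e2
f(e2) = 2*e1 + 5*e2
f(e1) ^ f(e2) = (2*e1 + 1*e2) ^ (2*e1 + 5*e2)
= 2*5*e12 + 1*2*e21
= (10 - 2)*e12
= 8*e12
Coefficient = 8


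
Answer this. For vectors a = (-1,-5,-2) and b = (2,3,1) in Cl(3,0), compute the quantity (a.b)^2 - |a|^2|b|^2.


a . b = (-1)*2 + (-5)*3 + (-2)*1
= -2 + (-15) + (-2) = -19
|a|^2 = (-1)^2 + (-5)^2 + (-2)^2 = 30
|b|^2 = 2^2 + 3^2 + 1^2 = 14
(a.b)^2 = (-19)^2 = 361
|a|^2 * |b|^2 = 30 * 14 = 420
Result = 361 - 420 = -59


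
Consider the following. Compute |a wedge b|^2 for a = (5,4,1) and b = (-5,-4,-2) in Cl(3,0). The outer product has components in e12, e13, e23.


a wedge b = (a1*b2 - a2*b1)*e12 + (a1*b3 - a3*b1)*e13 + (a2*b3 - a3*b2)*e23
e12 coeff: 5*(-4) - 4*(-5) = -20 - (-20) = 0
e13 coeff: 5*(-2) - 1*(-5) = -10 - (-5) = -5
e23 coeff: 4*(-2) - 1*(-4) = -8 - (-4) = -4
|a wedge b|^2 = 0^2 + (-5)^2 + (-4)^2
= 0 + 25 + 16
= 41


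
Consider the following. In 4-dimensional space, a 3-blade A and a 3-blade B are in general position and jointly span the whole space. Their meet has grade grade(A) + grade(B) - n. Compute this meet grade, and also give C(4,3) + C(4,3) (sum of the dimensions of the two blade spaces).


Meet grade = grade(A) + grade(B) - n
= 3 + 3 - 4 = 2
C(4,3) = 4
C(4,3) = 4
dim_A + dim_B = 4 + 4 = 8


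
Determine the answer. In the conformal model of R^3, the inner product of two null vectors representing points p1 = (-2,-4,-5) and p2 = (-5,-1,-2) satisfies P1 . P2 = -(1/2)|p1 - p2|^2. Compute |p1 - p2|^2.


p1 - p2 = (3, -3, -3)
|p1 - p2|^2 = 3^2 + (-3)^2 + (-3)^2
= 9 + 9 + 9
= 27


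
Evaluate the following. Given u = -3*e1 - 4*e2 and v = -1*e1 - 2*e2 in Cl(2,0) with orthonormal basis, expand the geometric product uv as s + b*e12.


Expand: (-3*e1 - 4*e2)(-1*e1 - 2*e2)
= (-3)*(-1)*e1e1 + (-3)*(-2)*e1e2 + (-4)*(-1)*e2e1 + (-4)*(-2)*e2e2
Using e1^2 = e2^2 = 1, e2e1 = -e1e2:
Scalar part s = (-3)*(-1) + (-4)*(-2) = 3 + 8 = 11
Bivector part b = (-3)*(-2) - (-4)*(-1) = 6 - 4 = 2
uv = 11 + 2*e12


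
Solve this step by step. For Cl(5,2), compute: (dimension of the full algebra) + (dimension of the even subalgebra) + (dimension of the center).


n = 5 + 2 = 7
Total dim = 2^7 = 128
Even subalgebra dim = 2^6 = 64
n is odd, so center dim = 2
Sum = 128 + 64 + 2 = 194


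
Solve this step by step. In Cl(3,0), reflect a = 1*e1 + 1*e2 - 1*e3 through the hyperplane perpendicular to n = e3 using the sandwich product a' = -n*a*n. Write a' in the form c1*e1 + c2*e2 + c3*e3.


Reflection formula: a' = -n*a*n, with n = e3 (unit vector, n^2 = 1).
For reflection through hyperplane perp to e3:
The component along e3 flips sign, others stay.
a = (1, 1, -1)
a' = (1, 1, 1)
a' = 1*e1 + 1*e2 + 1*e3


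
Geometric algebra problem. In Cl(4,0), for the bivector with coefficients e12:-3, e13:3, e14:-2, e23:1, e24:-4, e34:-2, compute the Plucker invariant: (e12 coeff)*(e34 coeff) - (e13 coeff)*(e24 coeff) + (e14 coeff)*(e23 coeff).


Plucker relation: af - be + cd
a*f = (-3)*(-2) = 6
b*e = 3*(-4) = -12
c*d = (-2)*1 = -2
af - be + cd = 6 - (-12) + (-2)
= 16


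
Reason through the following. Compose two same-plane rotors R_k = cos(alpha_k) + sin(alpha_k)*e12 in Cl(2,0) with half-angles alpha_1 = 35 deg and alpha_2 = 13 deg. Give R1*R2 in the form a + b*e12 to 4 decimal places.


Same-plane rotors commute and their half-angles add:
R1*R2 = cos(a1 + a2) + sin(a1 + a2)*e12.
a1 + a2 = 35 + 13 = 48 deg
cos(48 deg) = 0.6691
sin(48 deg) = 0.7431
R1*R2 = 0.6691 + 0.7431*e12


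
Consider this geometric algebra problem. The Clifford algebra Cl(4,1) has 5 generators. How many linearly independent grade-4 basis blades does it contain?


Number of grade-k basis blades in Cl(p,q) with n = p + q is C(n, k).
n = 4 + 1 = 5
C(5, 4) = 5! / (4! * 1!)
= 120 / (24 * 1)
= 5


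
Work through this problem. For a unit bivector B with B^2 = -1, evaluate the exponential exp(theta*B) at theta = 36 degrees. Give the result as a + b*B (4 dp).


For a unit bivector B with B^2 = -1, the exponential series gives
e^(theta*B) = cos(theta) + sin(theta)*B (the GA analogue of Euler's formula).
theta = 36 degrees = 0.628319 rad
cos(36 deg) = 0.8090
sin(36 deg) = 0.5878
exp(theta*B) = 0.8090 + 0.5878*B


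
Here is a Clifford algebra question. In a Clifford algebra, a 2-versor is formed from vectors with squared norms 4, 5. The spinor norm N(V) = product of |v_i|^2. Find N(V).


Spinor norm N(V) = |v1|^2 * |v2|^2 * ... * |v2|^2
= 4 * 5
Running product: 4, 20
N(V) = 20


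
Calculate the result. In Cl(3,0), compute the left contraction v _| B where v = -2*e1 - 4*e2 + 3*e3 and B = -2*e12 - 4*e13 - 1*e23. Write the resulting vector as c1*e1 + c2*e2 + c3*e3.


Left contraction v _| B = <vB>_1 (grade-1 part of the geometric product vB).
Using e1_|e12 = e2, e2_|e12 = -e1, e1_|e13 = e3, e3_|e13 = -e1, e2_|e23 = e3, e3_|e23 = -e2:
e1 coeff: -v2*b12 - v3*b13 = -(-4)*(-2) - (3)*(-4) = 4
e2 coeff: v1*b12 - v3*b23 = (-2)*(-2) - (3)*(-1) = 7
e3 coeff: v1*b13 + v2*b23 = (-2)*(-4) + (-4)*(-1) = 12
v _| B = 4*e1 + 7*e2 + 12*e3


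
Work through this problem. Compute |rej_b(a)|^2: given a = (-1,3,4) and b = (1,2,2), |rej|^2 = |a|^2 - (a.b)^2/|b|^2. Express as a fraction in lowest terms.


|a|^2 = (-1)^2 + 3^2 + 4^2 = 26
|b|^2 = 1^2 + 2^2 + 2^2 = 9
a . b = (-1)*1 + 3*2 + 4*2 = 13
(a.b)^2 = 13^2 = 169
|rej|^2 = 26 - 169/9
= (234 - 169)/9
= 65/9
In lowest terms: 65/9


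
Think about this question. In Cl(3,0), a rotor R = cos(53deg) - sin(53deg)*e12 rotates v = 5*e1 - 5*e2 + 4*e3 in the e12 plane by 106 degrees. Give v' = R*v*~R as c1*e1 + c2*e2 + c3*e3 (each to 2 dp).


Rotor R = cos(53deg) - sin(53deg)*e12
Rotation angle theta = 2 * 53 = 106 degrees in the e12 plane (e1 -> e2).
The component perpendicular to the plane (e3) is invariant: v'_3 = v3 = 4.00
cos(106deg) = -0.2756, sin(106deg) = 0.9613
v'_1 = v1*cos(theta) - v2*sin(theta) = 5*(-0.2756) - (-5)*0.9613 = 3.43
v'_2 = v1*sin(theta) + v2*cos(theta) = 5*0.9613 + (-5)*(-0.2756) = 6.18
v' = 3.43*e1 + 6.18*e2 + 4.00*e3


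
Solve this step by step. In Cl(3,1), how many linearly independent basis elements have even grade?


Even subalgebra dimension = 2^(n-1)
n = 3 + 1 = 4
2^(4 - 1) = 2^3 = 8
Verification: sum of C(4,k) for even k = 1 + 6 + 1 = 8
Result = 8


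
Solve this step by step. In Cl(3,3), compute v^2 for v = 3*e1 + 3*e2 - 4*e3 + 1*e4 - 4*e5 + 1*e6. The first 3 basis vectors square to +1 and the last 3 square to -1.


v^2 = sum of c_i^2 * e_i^2
Positive signature terms (e_i^2 = +1): 3^2 + 3^2 + (-4)^2 = 34
Negative signature terms (e_j^2 = -1): 1^2 + (-4)^2 + 1^2 = 18
v^2 = 34 - 18 = 16


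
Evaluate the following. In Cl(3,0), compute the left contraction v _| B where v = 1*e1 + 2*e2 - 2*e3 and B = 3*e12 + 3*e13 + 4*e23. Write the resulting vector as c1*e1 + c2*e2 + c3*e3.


Left contraction v _| B = <vB>_1 (grade-1 part of the geometric product vB).
Using e1_|e12 = e2, e2_|e12 = -e1, e1_|e13 = e3, e3_|e13 = -e1, e2_|e23 = e3, e3_|e23 = -e2:
e1 coeff: -v2*b12 - v3*b13 = -(2)*(3) - (-2)*(3) = 0
e2 coeff: v1*b12 - v3*b23 = (1)*(3) - (-2)*(4) = 11
e3 coeff: v1*b13 + v2*b23 = (1)*(3) + (2)*(4) = 11
v _| B = 0*e1 + 11*e2 + 11*e3


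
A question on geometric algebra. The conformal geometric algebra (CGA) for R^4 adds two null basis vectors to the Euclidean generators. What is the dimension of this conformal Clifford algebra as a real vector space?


The conformal model of R^4 uses Cl(5,1): the 4 Euclidean generators plus two extra orthogonal generators e+ (e+^2 = +1) and e- (e-^2 = -1), from which the null vectors e0, einf are built.
Number of generators m = 4 + 2 = 6.
dim Cl(p,q) = 2^m = 2^6 = 64


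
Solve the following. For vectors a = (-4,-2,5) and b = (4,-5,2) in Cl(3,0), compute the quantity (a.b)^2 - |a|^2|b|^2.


a . b = (-4)*4 + (-2)*(-5) + 5*2
= -16 + 10 + 10 = 4
|a|^2 = (-4)^2 + (-2)^2 + 5^2 = 45
|b|^2 = 4^2 + (-5)^2 + 2^2 = 45
(a.b)^2 = 4^2 = 16
|a|^2 * |b|^2 = 45 * 45 = 2025
Result = 16 - 2025 = -2009
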